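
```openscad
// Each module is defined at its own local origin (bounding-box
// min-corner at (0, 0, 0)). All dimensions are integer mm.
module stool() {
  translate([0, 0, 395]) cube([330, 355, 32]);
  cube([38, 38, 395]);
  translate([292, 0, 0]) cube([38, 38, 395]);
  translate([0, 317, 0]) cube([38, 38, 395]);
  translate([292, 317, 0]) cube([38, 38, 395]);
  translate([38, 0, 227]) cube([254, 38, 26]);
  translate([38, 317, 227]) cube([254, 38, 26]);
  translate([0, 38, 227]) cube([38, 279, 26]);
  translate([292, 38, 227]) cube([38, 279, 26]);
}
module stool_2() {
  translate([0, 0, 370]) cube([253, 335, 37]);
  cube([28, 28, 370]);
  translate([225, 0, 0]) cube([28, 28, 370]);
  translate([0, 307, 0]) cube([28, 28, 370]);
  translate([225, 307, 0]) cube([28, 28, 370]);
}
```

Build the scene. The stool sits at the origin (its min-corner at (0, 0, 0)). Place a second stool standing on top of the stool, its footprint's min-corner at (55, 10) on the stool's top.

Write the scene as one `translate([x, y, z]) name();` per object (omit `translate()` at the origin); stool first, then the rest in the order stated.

stool();
translate([55, 10, 427]) stool_2();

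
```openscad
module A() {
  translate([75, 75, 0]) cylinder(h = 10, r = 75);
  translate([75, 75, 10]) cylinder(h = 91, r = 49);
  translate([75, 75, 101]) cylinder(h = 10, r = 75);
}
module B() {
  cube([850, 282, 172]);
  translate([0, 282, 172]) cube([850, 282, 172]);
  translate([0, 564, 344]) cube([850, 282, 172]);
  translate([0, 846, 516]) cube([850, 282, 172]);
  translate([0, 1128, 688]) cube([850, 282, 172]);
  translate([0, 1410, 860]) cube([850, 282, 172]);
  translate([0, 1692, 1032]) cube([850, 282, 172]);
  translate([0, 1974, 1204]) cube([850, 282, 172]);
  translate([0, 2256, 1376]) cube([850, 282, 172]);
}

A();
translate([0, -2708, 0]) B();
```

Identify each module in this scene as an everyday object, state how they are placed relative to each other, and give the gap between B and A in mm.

The staircase's nearest face is 170 mm from the spool's −y face.

A is a spool. B is a staircase. The staircase is on the floor beside the spool on its −y side. The gap between the staircase and the spool is 170 mm.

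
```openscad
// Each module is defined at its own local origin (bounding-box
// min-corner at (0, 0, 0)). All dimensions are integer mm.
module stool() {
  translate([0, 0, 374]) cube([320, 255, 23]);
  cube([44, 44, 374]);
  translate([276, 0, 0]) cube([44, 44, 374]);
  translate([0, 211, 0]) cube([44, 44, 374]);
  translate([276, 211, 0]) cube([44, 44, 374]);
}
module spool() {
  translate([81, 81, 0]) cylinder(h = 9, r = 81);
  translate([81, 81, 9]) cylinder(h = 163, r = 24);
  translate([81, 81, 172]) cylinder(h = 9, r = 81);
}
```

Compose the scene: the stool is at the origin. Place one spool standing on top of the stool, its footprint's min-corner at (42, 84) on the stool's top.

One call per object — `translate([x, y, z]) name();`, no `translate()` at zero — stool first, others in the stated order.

stool();
translate([42, 84, 397]) spool();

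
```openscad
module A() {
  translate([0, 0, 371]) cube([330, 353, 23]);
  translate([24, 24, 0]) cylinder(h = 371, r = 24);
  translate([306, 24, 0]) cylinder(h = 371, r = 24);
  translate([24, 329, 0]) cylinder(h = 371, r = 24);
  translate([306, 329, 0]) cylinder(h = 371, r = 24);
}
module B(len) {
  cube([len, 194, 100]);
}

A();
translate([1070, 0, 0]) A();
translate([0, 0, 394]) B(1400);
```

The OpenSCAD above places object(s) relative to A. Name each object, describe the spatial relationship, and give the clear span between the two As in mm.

Second stool starts at x = 1070; first ends at x = 330; clear span = 1070 − 330 = 740 mm.

A is a stool. B is a beam. A beam spans the tops of two stools. The clear span between the two stools is 740 mm.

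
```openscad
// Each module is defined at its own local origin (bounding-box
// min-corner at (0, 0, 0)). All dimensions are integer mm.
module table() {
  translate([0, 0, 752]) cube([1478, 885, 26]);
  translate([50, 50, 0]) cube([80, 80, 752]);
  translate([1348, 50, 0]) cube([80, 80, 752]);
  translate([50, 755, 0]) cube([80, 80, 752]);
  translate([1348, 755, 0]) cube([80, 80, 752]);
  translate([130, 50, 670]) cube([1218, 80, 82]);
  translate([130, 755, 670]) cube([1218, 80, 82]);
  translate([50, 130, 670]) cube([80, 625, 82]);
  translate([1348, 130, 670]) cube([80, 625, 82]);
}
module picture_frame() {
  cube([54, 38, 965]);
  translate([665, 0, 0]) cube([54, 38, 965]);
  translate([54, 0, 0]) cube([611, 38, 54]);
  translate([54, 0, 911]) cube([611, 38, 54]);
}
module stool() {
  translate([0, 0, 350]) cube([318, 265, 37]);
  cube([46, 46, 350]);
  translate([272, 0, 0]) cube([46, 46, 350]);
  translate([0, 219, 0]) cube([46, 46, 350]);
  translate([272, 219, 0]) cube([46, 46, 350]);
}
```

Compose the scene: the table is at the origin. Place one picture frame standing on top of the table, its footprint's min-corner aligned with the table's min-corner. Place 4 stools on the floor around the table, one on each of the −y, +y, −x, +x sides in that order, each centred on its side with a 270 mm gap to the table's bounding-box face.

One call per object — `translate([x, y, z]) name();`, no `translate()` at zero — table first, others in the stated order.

table();
translate([0, 0, 778]) picture_frame();
translate([580, -535, 0]) stool();
translate([580, 1155, 0]) stool();
translate([-588, 310, 0]) stool();
translate([1748, 310, 0]) stool();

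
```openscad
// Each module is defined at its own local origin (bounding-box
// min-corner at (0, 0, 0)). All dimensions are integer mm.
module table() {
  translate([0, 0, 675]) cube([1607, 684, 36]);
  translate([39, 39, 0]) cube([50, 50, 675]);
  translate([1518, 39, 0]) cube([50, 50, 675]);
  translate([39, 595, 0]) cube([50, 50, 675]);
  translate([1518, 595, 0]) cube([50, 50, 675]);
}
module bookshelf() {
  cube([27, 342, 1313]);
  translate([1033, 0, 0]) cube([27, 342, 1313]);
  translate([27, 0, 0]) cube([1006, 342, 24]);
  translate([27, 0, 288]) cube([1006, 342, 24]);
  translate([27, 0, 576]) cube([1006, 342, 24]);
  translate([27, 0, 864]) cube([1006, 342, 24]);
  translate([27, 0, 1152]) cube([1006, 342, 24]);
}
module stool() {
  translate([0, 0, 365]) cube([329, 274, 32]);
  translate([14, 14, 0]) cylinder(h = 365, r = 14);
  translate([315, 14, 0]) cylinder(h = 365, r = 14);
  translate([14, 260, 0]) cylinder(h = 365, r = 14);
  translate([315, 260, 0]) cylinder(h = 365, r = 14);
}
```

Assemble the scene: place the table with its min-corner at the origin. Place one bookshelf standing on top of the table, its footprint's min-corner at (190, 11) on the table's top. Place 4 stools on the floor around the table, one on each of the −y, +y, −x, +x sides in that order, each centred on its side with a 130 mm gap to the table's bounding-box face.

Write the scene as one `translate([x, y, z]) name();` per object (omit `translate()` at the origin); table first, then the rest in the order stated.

table();
translate([190, 11, 711]) bookshelf();
translate([639, -404, 0]) stool();
translate([639, 814, 0]) stool();
translate([-459, 205, 0]) stool();
translate([1737, 205, 0]) stool();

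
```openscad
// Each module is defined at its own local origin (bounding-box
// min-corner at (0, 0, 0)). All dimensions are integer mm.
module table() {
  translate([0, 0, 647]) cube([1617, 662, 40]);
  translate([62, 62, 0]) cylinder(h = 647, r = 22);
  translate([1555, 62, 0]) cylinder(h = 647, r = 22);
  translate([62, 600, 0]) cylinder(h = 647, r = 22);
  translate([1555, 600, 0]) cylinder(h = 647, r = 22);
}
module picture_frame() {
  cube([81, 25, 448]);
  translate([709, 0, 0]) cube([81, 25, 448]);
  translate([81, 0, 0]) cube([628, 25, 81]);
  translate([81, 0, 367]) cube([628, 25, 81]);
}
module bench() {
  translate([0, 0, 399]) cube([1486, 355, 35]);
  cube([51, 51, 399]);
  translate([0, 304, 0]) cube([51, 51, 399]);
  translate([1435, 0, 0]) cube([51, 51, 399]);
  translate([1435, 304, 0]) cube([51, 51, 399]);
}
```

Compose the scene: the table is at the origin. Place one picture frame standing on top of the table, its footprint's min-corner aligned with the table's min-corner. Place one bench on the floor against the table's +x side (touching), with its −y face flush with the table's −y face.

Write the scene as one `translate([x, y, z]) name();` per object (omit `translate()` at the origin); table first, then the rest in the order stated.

table();
translate([0, 0, 687]) picture_frame();
translate([1617, 0, 0]) bench();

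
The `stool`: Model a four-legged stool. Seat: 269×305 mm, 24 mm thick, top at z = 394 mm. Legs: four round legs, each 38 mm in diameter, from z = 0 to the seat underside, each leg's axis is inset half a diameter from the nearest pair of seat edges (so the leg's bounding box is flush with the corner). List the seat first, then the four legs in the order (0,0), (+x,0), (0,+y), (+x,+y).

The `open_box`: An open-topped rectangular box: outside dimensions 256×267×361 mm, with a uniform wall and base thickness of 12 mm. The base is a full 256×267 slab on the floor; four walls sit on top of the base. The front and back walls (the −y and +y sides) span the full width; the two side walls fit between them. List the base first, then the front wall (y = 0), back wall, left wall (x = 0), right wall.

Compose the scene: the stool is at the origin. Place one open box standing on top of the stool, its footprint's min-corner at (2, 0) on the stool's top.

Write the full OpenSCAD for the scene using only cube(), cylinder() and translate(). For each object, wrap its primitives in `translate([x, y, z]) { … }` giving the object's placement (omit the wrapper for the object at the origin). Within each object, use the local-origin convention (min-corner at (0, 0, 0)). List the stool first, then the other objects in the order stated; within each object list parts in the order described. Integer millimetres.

translate([0, 0, 370]) cube([269, 305, 24]);
translate([19, 19, 0]) cylinder(h = 370, r = 19);
translate([250, 19, 0]) cylinder(h = 370, r = 19);
translate([19, 286, 0]) cylinder(h = 370, r = 19);
translate([250, 286, 0]) cylinder(h = 370, r = 19);
translate([2, 0, 394]) {
  cube([256, 267, 12]);
  translate([0, 0, 12]) cube([256, 12, 349]);
  translate([0, 255, 12]) cube([256, 12, 349]);
  translate([0, 12, 12]) cube([12, 243, 349]);
  translate([244, 12, 12]) cube([12, 243, 349]);
}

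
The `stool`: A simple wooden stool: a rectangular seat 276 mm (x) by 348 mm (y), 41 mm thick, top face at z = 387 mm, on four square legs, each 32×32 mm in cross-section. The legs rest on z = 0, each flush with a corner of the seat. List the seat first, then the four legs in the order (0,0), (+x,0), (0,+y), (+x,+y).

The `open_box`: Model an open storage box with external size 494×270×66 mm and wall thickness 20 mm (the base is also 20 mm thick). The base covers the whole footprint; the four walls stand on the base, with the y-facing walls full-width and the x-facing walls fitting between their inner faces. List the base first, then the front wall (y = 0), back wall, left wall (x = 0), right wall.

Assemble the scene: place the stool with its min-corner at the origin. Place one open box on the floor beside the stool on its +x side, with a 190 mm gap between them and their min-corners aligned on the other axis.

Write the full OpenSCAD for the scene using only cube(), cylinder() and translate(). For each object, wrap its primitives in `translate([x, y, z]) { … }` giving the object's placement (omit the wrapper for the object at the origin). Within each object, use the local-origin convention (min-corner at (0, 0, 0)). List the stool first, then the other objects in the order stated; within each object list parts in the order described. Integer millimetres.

translate([0, 0, 346]) cube([276, 348, 41]);
cube([32, 32, 346]);
translate([244, 0, 0]) cube([32, 32, 346]);
translate([0, 316, 0]) cube([32, 32, 346]);
translate([244, 316, 0]) cube([32, 32, 346]);
translate([466, 0, 0]) {
  cube([494, 270, 20]);
  translate([0, 0, 20]) cube([494, 20, 46]);
  translate([0, 250, 20]) cube([494, 20, 46]);
  translate([0, 20, 20]) cube([20, 230, 46]);
  translate([474, 20, 20]) cube([20, 230, 46]);
}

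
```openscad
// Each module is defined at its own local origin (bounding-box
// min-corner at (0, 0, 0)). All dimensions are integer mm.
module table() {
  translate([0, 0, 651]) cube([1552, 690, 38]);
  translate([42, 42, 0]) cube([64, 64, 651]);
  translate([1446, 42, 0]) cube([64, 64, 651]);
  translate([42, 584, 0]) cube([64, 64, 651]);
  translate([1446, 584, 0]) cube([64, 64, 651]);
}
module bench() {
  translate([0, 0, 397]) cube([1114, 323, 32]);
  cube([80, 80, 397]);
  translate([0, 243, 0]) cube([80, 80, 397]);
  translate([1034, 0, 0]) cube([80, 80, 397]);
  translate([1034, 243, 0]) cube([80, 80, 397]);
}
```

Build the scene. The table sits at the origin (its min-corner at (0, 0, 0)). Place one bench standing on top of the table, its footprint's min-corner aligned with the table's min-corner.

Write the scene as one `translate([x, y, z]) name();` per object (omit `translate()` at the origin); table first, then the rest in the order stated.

table();
translate([0, 0, 689]) bench();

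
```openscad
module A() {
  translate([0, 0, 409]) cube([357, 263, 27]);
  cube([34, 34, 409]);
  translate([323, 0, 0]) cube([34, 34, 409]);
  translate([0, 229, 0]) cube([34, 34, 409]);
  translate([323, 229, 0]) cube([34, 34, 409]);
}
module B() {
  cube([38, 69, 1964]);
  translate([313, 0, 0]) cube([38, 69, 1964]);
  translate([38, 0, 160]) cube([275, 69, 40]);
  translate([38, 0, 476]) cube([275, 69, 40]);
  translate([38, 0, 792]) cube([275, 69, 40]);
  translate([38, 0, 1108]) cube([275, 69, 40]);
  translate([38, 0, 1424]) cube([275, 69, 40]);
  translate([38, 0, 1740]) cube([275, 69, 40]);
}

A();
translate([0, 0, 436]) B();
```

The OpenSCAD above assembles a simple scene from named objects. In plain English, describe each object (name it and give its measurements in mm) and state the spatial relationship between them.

A is a four-legged stool. The seat is a 357×263×27 mm slab whose top surface is at z = 436 mm; four square legs, each 34×34 mm in cross-section, run from the floor (z = 0) to the underside of the seat, each flush with a corner of the seat.

B is a wooden ladder with two side rails of 38×69 mm section and 1964 mm height, set 351 mm apart overall. Between them run 6 rectangular rungs (69 mm deep, 40 mm thick), front faces flush with the rails' −y face. The bottom of the first rung is 160 mm above the floor and each subsequent rung is 316 mm higher than the one below.

The ladder is on top of the stool.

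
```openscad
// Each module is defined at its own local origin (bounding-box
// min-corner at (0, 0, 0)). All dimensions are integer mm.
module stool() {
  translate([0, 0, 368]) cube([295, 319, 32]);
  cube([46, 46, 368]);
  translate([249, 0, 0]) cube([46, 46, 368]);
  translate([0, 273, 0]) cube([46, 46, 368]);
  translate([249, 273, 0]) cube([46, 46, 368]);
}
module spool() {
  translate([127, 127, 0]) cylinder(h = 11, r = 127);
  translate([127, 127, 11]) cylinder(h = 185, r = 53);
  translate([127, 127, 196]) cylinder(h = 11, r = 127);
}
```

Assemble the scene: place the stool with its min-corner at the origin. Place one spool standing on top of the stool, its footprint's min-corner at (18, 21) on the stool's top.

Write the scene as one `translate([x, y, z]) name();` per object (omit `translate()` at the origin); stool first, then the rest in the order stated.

stool();
translate([18, 21, 400]) spool();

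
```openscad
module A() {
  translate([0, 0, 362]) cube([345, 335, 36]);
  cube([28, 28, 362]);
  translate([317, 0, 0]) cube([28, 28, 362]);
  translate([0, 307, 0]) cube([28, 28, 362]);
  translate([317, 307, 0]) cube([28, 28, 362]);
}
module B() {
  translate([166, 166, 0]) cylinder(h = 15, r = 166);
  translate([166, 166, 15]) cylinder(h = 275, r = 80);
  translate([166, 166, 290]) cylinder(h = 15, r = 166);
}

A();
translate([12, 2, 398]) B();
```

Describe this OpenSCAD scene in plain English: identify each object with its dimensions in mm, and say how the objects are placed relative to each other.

A is a simple wooden stool: a rectangular seat 345 mm (x) by 335 mm (y), 36 mm thick, top face at z = 398 mm, on four square legs, each 28×28 mm in cross-section. The legs rest on z = 0, each flush with a corner of the seat.

B is a spool: two coaxial disc flanges of radius 166 mm and thickness 15 mm, joined by a core cylinder of radius 80 mm and height 275 mm. The lower flange rests on z = 0 and the three cylinders share a vertical axis.

The spool is on top of the stool.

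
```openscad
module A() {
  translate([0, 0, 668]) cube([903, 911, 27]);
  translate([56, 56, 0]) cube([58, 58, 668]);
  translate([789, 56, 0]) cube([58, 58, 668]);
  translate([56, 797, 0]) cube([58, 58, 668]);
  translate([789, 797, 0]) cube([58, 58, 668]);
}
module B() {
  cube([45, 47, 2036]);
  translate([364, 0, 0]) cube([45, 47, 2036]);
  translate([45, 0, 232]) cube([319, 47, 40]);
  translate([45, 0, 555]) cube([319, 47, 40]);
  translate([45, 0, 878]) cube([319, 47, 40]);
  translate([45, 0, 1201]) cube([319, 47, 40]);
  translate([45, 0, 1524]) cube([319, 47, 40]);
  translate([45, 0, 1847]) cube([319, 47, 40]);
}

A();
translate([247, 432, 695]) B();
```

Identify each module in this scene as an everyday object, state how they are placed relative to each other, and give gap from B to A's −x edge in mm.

The ladder's min-x is at 247; the table's min-x is 0; gap = 247 mm.

A is a table. B is a ladder. The ladder is on top of the table, centred. The gap from the ladder to the table's −x edge is 247 mm.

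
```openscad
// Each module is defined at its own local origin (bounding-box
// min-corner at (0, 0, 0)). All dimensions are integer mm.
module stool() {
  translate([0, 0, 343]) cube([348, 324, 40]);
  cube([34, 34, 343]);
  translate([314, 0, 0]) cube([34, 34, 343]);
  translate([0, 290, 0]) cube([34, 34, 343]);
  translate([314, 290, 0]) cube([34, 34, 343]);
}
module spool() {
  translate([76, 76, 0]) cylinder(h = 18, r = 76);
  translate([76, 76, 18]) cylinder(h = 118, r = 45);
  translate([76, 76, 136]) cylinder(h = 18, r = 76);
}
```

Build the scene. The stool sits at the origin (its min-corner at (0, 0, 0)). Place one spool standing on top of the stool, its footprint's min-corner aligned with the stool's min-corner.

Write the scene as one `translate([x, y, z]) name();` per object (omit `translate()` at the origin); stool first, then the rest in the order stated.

stool();
translate([0, 0, 383]) spool();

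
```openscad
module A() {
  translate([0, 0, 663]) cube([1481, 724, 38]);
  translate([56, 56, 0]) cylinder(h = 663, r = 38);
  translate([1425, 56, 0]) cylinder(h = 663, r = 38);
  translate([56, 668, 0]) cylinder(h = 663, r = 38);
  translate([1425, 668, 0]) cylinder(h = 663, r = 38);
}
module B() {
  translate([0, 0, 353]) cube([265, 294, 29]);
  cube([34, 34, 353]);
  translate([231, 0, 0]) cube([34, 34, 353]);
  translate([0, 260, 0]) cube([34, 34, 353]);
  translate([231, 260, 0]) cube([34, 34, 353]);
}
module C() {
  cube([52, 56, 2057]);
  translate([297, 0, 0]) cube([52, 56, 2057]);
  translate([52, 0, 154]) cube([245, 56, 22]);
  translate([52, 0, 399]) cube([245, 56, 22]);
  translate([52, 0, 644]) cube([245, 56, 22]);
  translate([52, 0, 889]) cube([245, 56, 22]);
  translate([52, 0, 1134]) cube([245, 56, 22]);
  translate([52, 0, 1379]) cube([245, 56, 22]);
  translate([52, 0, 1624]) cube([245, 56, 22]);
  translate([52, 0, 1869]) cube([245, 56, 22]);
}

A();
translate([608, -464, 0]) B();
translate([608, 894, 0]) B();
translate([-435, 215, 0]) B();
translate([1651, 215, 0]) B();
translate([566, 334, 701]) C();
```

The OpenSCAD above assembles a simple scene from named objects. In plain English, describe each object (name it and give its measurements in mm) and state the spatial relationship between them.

A is a table with a 1481×724 mm rectangular top, 38 mm thick, top surface at z = 701 mm, supported by four round legs of 76 mm diameter, each leg's bounding box inset 18 mm from the nearest pair of top edges, running from the floor.

B is a simple wooden stool: a rectangular seat 265 mm (x) by 294 mm (y), 29 mm thick, top face at z = 382 mm, on four square legs, each 34×34 mm in cross-section. The legs rest on z = 0, each flush with a corner of the seat.

C is a straight ladder. Two 52×56 mm vertical rails, 2057 mm tall, stand 349 mm apart (outside-to-outside) with their front faces coplanar on the −y side. 8 rungs, each 56 mm deep and 22 mm tall, span between the inner faces of the rails, front faces flush with the rails. The lowest rung's underside is at z = 154 mm and rungs are spaced 245 mm apart (underside to underside).

Four stools sit around the table at the −y, +y, −x, +x sides. The ladder is on top of the table, centred.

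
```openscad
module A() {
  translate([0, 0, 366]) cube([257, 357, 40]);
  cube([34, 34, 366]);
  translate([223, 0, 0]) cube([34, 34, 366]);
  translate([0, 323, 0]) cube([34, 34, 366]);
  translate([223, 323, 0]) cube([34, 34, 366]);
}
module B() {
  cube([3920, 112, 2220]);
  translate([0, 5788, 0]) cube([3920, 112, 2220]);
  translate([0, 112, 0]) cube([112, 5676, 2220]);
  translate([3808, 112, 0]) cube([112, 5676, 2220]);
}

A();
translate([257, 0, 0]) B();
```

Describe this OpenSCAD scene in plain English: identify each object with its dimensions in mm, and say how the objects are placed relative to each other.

A is a simple wooden stool: a rectangular seat 257 mm (x) by 357 mm (y), 40 mm thick, top face at z = 406 mm, on four square legs, each 34×34 mm in cross-section. The legs rest on z = 0, each flush with a corner of the seat.

B is the wall frame of a small rectangular building: four walls, each 2220 mm tall and 112 mm thick, enclosing a footprint 3920 mm (x) by 5900 mm (y) outside-to-outside, with no floor or roof. The front and back walls (the −y and +y sides) span the full width; the two side walls fit between them.

The house frame is against the stool's +x side, with their −y faces flush.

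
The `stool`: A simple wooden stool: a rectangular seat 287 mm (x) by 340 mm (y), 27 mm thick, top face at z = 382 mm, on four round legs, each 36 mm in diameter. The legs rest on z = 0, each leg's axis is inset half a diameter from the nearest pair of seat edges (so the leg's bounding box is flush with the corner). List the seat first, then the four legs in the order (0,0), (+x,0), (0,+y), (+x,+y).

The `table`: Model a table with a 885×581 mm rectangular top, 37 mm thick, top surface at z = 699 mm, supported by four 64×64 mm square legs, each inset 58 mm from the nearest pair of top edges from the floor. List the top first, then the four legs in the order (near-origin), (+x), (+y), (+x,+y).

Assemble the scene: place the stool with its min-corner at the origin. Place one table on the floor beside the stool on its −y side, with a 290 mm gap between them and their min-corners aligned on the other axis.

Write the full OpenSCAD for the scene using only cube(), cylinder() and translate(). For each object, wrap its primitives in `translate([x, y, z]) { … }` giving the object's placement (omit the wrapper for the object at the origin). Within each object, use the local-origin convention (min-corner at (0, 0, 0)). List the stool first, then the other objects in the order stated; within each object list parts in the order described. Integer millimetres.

translate([0, 0, 355]) cube([287, 340, 27]);
translate([18, 18, 0]) cylinder(h = 355, r = 18);
translate([269, 18, 0]) cylinder(h = 355, r = 18);
translate([18, 322, 0]) cylinder(h = 355, r = 18);
translate([269, 322, 0]) cylinder(h = 355, r = 18);
translate([0, -871, 0]) {
  translate([0, 0, 662]) cube([885, 581, 37]);
  translate([58, 58, 0]) cube([64, 64, 662]);
  translate([763, 58, 0]) cube([64, 64, 662]);
  translate([58, 459, 0]) cube([64, 64, 662]);
  translate([763, 459, 0]) cube([64, 64, 662]);
}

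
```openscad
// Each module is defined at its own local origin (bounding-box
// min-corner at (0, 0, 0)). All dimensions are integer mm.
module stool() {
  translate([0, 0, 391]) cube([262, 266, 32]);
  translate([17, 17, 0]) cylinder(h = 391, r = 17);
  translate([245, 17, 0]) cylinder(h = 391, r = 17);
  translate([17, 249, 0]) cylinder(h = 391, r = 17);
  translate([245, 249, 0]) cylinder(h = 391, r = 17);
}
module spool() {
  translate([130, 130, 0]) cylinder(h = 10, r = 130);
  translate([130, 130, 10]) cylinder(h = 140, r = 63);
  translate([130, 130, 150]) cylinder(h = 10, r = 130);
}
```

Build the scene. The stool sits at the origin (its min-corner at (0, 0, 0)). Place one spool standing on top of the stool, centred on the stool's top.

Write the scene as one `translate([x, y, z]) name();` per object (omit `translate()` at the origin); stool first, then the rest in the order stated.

stool();
translate([1, 3, 423]) spool();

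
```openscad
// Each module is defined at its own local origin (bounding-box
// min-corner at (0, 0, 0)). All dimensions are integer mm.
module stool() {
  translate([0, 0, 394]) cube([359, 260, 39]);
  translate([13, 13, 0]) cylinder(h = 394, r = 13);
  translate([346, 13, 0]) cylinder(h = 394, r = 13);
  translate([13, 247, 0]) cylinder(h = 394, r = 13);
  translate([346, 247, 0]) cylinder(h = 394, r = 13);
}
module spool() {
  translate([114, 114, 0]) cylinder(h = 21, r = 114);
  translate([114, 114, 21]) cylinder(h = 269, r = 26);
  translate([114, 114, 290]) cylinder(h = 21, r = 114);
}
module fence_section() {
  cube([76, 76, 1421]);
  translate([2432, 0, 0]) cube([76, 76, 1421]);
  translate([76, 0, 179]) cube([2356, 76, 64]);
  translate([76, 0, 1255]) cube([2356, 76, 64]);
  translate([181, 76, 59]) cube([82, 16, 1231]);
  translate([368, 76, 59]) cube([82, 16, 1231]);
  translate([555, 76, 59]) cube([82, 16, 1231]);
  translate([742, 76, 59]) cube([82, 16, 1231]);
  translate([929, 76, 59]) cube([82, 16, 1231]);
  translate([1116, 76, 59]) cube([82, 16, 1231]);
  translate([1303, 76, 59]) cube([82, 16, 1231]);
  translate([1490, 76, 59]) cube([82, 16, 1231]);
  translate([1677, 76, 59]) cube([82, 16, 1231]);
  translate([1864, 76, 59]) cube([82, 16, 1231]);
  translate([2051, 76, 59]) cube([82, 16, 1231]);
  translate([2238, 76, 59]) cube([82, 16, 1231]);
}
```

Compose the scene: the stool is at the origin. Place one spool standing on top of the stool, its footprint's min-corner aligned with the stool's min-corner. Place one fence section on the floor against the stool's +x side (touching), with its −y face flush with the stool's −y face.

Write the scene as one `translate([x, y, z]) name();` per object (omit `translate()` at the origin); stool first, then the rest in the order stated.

stool();
translate([0, 0, 433]) spool();
translate([359, 0, 0]) fence_section();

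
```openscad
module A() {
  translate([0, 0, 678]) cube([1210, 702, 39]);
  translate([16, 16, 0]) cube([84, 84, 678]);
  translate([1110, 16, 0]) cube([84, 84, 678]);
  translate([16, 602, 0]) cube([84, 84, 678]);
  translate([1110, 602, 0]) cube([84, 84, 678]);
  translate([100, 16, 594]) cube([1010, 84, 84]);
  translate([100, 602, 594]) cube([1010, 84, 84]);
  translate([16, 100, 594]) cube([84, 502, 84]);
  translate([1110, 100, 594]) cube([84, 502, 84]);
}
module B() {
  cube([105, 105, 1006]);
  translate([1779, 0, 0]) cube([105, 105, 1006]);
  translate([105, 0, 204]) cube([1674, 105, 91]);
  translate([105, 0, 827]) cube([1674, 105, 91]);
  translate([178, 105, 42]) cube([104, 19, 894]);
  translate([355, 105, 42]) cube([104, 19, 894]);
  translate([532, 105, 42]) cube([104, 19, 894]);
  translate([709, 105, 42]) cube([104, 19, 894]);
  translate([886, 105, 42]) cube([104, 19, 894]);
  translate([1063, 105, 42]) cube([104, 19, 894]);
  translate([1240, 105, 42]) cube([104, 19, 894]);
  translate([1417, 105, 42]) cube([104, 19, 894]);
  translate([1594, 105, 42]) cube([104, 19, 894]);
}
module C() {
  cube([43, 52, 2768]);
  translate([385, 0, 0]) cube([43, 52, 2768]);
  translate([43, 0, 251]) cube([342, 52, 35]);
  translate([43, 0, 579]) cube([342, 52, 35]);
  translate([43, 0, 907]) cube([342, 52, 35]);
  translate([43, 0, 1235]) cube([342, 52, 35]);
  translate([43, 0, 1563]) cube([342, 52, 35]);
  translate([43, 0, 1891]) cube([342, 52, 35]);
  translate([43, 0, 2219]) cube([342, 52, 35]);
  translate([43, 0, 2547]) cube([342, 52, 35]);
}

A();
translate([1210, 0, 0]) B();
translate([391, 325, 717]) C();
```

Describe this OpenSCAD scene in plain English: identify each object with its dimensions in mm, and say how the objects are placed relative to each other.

A is a rectangular dining table. The top is 1210×702×39 mm with its upper surface at z = 717 mm. It stands on four 84×84 mm square legs, each inset 16 mm from the nearest pair of top edges, running from the floor to the underside of the top. Four apron rails, 84 mm thick and 84 mm tall, run between adjacent legs with their top edges flush with the underside of the top and their outer faces flush with the legs' outer faces.

B is a fence section. Two 105×105 mm posts, 1006 mm tall, stand on the floor with a clear span of 1674 mm between their inner faces. Two horizontal rails of 105×91 mm section span the gap between the posts with their undersides at z = 204 mm and z = 827 mm, flush with the posts' −y face. 9 pickets, each 104 mm wide, 19 mm thick and 894 mm tall, are fixed to the +y face of the rails with their bottoms at z = 42 mm, evenly spaced across the span with equal gaps (rounded down to the nearest mm) at the −x end and between each pair — any rounding remainder accumulates at the +x end.

C is a wooden ladder with two side rails of 43×52 mm section and 2768 mm height, set 428 mm apart overall. Between them run 8 rectangular rungs (52 mm deep, 35 mm thick), front faces flush with the rails' −y face. The bottom of the first rung is 251 mm above the floor and each subsequent rung is 328 mm higher than the one below.

The fence section is against the table's +x side, with their −y faces flush. The ladder is on top of the table, centred.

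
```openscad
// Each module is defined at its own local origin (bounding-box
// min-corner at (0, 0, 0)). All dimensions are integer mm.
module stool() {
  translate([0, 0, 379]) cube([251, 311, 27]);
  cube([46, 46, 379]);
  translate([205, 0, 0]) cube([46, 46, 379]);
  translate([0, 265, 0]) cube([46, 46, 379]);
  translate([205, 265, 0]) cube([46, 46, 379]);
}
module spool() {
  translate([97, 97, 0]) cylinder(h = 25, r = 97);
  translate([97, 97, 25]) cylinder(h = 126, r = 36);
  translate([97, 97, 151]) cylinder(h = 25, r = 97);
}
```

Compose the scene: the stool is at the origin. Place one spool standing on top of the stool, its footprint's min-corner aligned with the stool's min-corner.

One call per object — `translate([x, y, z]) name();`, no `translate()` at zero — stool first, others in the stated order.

stool();
translate([0, 0, 406]) spool();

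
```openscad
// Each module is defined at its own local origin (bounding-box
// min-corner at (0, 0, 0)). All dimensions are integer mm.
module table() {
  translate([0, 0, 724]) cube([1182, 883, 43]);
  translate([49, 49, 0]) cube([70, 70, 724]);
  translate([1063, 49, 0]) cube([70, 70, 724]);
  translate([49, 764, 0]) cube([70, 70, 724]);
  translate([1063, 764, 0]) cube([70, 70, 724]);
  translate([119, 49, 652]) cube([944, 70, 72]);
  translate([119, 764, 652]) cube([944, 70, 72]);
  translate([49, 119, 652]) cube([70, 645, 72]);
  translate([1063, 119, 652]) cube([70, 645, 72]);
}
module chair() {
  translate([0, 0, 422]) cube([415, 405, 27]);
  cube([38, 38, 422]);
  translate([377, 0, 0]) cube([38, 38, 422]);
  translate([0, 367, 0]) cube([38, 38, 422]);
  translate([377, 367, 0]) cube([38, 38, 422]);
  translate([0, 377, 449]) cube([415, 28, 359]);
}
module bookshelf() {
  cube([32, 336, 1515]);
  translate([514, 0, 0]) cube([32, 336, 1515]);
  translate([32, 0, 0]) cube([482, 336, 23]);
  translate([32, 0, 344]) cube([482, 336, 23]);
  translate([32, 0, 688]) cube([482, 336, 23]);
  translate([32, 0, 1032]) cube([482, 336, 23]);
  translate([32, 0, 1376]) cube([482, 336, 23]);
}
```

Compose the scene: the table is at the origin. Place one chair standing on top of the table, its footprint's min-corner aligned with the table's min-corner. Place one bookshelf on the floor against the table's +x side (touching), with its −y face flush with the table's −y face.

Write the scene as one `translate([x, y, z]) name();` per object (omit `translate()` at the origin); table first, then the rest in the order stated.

table();
translate([0, 0, 767]) chair();
translate([1182, 0, 0]) bookshelf();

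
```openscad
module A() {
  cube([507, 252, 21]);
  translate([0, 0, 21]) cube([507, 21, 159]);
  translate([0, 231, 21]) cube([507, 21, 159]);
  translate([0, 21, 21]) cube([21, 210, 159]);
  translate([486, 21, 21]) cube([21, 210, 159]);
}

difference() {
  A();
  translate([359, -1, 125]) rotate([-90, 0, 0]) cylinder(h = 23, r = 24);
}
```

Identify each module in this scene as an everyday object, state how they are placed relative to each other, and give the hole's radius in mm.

The subtracted cylinder has r = 24 mm.

A is an open box. The open box has a circular hole through its front wall. The hole's radius is 24 mm.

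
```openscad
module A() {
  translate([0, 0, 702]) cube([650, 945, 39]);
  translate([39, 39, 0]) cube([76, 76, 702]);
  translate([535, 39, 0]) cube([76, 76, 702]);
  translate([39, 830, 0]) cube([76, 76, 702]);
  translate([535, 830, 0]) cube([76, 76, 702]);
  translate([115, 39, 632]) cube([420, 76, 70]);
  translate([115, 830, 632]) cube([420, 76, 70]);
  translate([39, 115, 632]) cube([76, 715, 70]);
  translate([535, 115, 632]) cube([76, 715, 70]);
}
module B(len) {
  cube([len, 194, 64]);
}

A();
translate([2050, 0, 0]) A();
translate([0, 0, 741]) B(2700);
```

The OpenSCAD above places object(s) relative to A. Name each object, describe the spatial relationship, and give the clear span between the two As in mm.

Second table starts at x = 2050; first ends at x = 650; clear span = 2050 − 650 = 1400 mm.

A is a table. B is a beam. A beam spans the tops of two tables. The clear span between the two tables is 1400 mm.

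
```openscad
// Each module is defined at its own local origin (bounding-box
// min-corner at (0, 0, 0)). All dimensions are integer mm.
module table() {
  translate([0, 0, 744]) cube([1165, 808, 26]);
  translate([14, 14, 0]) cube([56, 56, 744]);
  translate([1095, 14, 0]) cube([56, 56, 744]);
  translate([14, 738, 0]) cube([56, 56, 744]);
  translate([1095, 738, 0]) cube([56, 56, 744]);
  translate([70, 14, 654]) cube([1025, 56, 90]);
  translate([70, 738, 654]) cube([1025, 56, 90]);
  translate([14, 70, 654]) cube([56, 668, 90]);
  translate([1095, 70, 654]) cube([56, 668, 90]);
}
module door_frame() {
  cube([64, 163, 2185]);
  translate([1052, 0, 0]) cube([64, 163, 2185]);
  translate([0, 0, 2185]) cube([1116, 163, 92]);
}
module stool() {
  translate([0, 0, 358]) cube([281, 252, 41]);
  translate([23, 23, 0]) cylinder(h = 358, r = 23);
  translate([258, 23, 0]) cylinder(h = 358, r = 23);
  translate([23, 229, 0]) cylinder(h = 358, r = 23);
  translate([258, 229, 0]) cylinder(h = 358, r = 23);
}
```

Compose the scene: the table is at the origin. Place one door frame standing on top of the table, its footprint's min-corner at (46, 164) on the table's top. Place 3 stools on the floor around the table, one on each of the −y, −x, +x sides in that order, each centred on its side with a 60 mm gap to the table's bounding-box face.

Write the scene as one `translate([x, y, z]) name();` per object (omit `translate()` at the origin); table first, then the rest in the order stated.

table();
translate([46, 164, 770]) door_frame();
translate([442, -312, 0]) stool();
translate([-341, 278, 0]) stool();
translate([1225, 278, 0]) stool();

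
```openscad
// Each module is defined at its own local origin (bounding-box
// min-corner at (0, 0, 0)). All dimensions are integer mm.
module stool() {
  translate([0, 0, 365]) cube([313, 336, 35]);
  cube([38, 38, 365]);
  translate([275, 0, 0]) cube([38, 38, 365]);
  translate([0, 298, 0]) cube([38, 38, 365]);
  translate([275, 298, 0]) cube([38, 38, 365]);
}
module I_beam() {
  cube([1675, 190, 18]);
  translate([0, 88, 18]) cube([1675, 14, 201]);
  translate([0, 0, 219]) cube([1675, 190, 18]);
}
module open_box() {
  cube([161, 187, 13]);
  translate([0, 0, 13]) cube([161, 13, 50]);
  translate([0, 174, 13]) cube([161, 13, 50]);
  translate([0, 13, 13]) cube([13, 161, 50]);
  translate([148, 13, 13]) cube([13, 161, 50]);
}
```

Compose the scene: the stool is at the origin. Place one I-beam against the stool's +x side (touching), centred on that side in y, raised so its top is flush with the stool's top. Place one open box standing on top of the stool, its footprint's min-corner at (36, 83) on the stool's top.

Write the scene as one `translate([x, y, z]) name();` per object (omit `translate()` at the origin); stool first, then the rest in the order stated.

stool();
translate([313, 73, 163]) I_beam();
translate([36, 83, 400]) open_box();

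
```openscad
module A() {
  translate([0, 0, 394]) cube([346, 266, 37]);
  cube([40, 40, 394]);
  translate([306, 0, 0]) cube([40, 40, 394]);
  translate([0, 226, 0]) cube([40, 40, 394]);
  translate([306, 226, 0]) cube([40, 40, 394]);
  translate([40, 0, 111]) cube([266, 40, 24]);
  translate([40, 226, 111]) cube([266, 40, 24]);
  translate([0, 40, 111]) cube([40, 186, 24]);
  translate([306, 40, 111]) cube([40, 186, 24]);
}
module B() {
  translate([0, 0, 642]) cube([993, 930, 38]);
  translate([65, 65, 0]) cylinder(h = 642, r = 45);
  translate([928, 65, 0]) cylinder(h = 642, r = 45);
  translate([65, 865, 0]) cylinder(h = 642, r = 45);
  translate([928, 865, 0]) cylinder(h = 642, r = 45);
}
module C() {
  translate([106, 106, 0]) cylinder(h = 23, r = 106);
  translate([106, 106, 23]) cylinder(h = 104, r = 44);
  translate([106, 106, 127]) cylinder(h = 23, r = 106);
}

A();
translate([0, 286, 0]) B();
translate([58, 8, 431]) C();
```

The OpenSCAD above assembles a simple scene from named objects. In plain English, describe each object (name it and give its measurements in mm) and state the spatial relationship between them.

A is a simple wooden stool: a rectangular seat 346 mm (x) by 266 mm (y), 37 mm thick, top face at z = 431 mm, on four square legs, each 40×40 mm in cross-section. The legs rest on z = 0, each flush with a corner of the seat. Four stretchers, 40 mm wide and 24 mm tall, connect adjacent legs with their undersides at z = 111 mm, each running between the inner faces of the legs it joins and aligned with the legs' outer faces on the other axis.

B is a table with a 993×930 mm rectangular top, 38 mm thick, top surface at z = 680 mm, supported by four round legs of 90 mm diameter, each leg's bounding box inset 20 mm from the nearest pair of top edges, running from the floor.

C is a spool: two coaxial disc flanges of radius 106 mm and thickness 23 mm, joined by a core cylinder of radius 44 mm and height 104 mm. The lower flange rests on z = 0 and the three cylinders share a vertical axis.

The table is on the floor beside the stool on its +y side. The spool is on top of the stool.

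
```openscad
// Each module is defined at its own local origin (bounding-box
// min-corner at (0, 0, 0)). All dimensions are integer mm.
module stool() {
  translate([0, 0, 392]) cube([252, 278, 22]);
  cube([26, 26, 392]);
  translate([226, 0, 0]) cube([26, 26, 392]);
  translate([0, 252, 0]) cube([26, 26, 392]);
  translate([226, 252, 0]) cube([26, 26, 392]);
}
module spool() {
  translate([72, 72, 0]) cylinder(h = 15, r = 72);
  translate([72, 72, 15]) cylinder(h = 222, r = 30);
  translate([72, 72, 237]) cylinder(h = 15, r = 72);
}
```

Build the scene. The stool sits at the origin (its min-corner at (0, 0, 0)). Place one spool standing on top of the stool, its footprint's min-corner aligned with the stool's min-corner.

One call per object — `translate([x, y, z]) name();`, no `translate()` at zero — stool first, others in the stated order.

stool();
translate([0, 0, 414]) spool();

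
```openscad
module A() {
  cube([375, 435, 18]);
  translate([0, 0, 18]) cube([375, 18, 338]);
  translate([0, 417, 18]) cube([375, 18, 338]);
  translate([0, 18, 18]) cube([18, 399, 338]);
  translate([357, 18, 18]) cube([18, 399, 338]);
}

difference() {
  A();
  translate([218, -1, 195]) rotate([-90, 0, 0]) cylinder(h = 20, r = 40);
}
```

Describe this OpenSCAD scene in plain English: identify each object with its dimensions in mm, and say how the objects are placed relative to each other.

A is an open storage box with external size 375×435×356 mm and wall thickness 18 mm (the base is also 18 mm thick). The base covers the whole footprint; the four walls stand on the base, with the y-facing walls full-width and the x-facing walls fitting between their inner faces.

The open box has a circular hole of radius 40 mm through its front wall, centred at (x = 218, z = 195).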